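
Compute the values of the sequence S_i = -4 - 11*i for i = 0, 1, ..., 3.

This is an arithmetic sequence.
i=0: S_0 = -4 + -11*0 = -4
i=1: S_1 = -4 + -11*1 = -15
i=2: S_2 = -4 + -11*2 = -26
i=3: S_3 = -4 + -11*3 = -37
The first 4 terms are: [-4, -15, -26, -37]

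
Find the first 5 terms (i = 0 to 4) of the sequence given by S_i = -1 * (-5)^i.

This is a geometric sequence.
i=0: S_0 = -1 * (-5)^0 = -1
i=1: S_1 = -1 * (-5)^1 = 5
i=2: S_2 = -1 * (-5)^2 = -25
i=3: S_3 = -1 * (-5)^3 = 125
i=4: S_4 = -1 * (-5)^4 = -625
The first 5 terms are: [-1, 5, -25, 125, -625]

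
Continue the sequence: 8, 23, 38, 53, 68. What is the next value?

Differences: 23 - 8 = 15
This is an arithmetic sequence with common difference d = 15.
Next term = 68 + 15 = 83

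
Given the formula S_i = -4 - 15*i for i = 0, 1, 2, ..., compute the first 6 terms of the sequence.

This is an arithmetic sequence.
i=0: S_0 = -4 + -15*0 = -4
i=1: S_1 = -4 + -15*1 = -19
i=2: S_2 = -4 + -15*2 = -34
i=3: S_3 = -4 + -15*3 = -49
i=4: S_4 = -4 + -15*4 = -64
i=5: S_5 = -4 + -15*5 = -79
The first 6 terms are: [-4, -19, -34, -49, -64, -79]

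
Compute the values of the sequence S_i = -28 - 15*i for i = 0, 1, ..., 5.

This is an arithmetic sequence.
i=0: S_0 = -28 + -15*0 = -28
i=1: S_1 = -28 + -15*1 = -43
i=2: S_2 = -28 + -15*2 = -58
i=3: S_3 = -28 + -15*3 = -73
i=4: S_4 = -28 + -15*4 = -88
i=5: S_5 = -28 + -15*5 = -103
The first 6 terms are: [-28, -43, -58, -73, -88, -103]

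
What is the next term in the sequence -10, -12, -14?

Differences: -12 - -10 = -2
This is an arithmetic sequence with common difference d = -2.
Next term = -14 + -2 = -16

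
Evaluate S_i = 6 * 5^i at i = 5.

S_5 = 6 * 5^5 = 6 * 3125 = 18750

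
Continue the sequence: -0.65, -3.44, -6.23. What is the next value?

Differences: -3.44 - -0.65 = -2.79
This is an arithmetic sequence with common difference d = -2.79.
Next term = -6.23 + -2.79 = -9.02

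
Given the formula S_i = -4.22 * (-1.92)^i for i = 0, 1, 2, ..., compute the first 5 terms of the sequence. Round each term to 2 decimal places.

This is a geometric sequence.
i=0: S_0 = -4.22 * (-1.92)^0 = -4.22
i=1: S_1 = -4.22 * (-1.92)^1 ≈ 8.1
i=2: S_2 = -4.22 * (-1.92)^2 ≈ -15.56
i=3: S_3 = -4.22 * (-1.92)^3 ≈ 29.87
i=4: S_4 = -4.22 * (-1.92)^4 ≈ -57.35
The first 5 terms are: [-4.22, 8.1, -15.56, 29.87, -57.35]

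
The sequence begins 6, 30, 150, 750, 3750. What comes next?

Ratios: 30 / 6 = 5.0
This is a geometric sequence with common ratio r = 5.
Next term = 3750 * 5 = 18750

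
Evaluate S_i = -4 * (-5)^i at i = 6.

S_6 = -4 * (-5)^6 = -4 * 15625 = -62500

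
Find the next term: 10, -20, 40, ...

Ratios: -20 / 10 = -2.0
This is a geometric sequence with common ratio r = -2.
Next term = 40 * -2 = -80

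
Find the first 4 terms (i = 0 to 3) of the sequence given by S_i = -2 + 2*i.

This is an arithmetic sequence.
i=0: S_0 = -2 + 2*0 = -2
i=1: S_1 = -2 + 2*1 = 0
i=2: S_2 = -2 + 2*2 = 2
i=3: S_3 = -2 + 2*3 = 4
The first 4 terms are: [-2, 0, 2, 4]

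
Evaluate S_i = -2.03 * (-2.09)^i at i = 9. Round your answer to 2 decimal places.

S_9 = -2.03 * (-2.09)^9 ≈ -2.03 * -760.8807 ≈ 1544.59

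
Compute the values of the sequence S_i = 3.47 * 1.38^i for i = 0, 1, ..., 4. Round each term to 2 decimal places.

This is a geometric sequence.
i=0: S_0 = 3.47 * 1.38^0 = 3.47
i=1: S_1 = 3.47 * 1.38^1 ≈ 4.79
i=2: S_2 = 3.47 * 1.38^2 ≈ 6.61
i=3: S_3 = 3.47 * 1.38^3 ≈ 9.12
i=4: S_4 = 3.47 * 1.38^4 ≈ 12.58
The first 5 terms are: [3.47, 4.79, 6.61, 9.12, 12.58]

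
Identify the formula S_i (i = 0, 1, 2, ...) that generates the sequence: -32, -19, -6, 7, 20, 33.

Check differences: -19 - -32 = 13
-6 - -19 = 13
Common difference d = 13.
First term a = -32.
Formula: S_i = -32 + 13*i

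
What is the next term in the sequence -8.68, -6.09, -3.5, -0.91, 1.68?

Differences: -6.09 - -8.68 = 2.59
This is an arithmetic sequence with common difference d = 2.59.
Next term = 1.68 + 2.59 = 4.27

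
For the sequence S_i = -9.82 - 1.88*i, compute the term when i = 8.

S_8 = -9.82 + -1.88*8 = -9.82 + -15.04 = -24.86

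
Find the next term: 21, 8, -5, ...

Differences: 8 - 21 = -13
This is an arithmetic sequence with common difference d = -13.
Next term = -5 + -13 = -18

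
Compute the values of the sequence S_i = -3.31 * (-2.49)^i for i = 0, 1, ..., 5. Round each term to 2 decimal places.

This is a geometric sequence.
i=0: S_0 = -3.31 * (-2.49)^0 = -3.31
i=1: S_1 = -3.31 * (-2.49)^1 ≈ 8.24
i=2: S_2 = -3.31 * (-2.49)^2 ≈ -20.52
i=3: S_3 = -3.31 * (-2.49)^3 ≈ 51.1
i=4: S_4 = -3.31 * (-2.49)^4 ≈ -127.24
i=5: S_5 = -3.31 * (-2.49)^5 ≈ 316.83
The first 6 terms are: [-3.31, 8.24, -20.52, 51.1, -127.24, 316.83]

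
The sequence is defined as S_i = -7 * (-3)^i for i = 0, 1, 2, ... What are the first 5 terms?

This is a geometric sequence.
i=0: S_0 = -7 * (-3)^0 = -7
i=1: S_1 = -7 * (-3)^1 = 21
i=2: S_2 = -7 * (-3)^2 = -63
i=3: S_3 = -7 * (-3)^3 = 189
i=4: S_4 = -7 * (-3)^4 = -567
The first 5 terms are: [-7, 21, -63, 189, -567]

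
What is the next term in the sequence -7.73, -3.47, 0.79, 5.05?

Differences: -3.47 - -7.73 = 4.26
This is an arithmetic sequence with common difference d = 4.26.
Next term = 5.05 + 4.26 = 9.31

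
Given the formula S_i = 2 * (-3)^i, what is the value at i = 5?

S_5 = 2 * (-3)^5 = 2 * -243 = -486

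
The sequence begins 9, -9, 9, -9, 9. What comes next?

Ratios: -9 / 9 = -1.0
This is a geometric sequence with common ratio r = -1.
Next term = 9 * -1 = -9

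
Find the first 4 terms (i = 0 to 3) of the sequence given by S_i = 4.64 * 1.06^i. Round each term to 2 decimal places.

This is a geometric sequence.
i=0: S_0 = 4.64 * 1.06^0 = 4.64
i=1: S_1 = 4.64 * 1.06^1 ≈ 4.92
i=2: S_2 = 4.64 * 1.06^2 ≈ 5.21
i=3: S_3 = 4.64 * 1.06^3 ≈ 5.53
The first 4 terms are: [4.64, 4.92, 5.21, 5.53]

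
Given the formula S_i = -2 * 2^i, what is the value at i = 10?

S_10 = -2 * 2^10 = -2 * 1024 = -2048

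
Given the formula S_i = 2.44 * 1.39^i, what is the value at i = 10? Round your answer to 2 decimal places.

S_10 = 2.44 * 1.39^10 ≈ 2.44 * 26.9245 ≈ 65.7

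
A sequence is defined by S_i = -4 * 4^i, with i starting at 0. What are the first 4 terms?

This is a geometric sequence.
i=0: S_0 = -4 * 4^0 = -4
i=1: S_1 = -4 * 4^1 = -16
i=2: S_2 = -4 * 4^2 = -64
i=3: S_3 = -4 * 4^3 = -256
The first 4 terms are: [-4, -16, -64, -256]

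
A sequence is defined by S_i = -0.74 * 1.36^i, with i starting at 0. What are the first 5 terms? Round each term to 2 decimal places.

This is a geometric sequence.
i=0: S_0 = -0.74 * 1.36^0 = -0.74
i=1: S_1 = -0.74 * 1.36^1 ≈ -1.01
i=2: S_2 = -0.74 * 1.36^2 ≈ -1.37
i=3: S_3 = -0.74 * 1.36^3 ≈ -1.86
i=4: S_4 = -0.74 * 1.36^4 ≈ -2.53
The first 5 terms are: [-0.74, -1.01, -1.37, -1.86, -2.53]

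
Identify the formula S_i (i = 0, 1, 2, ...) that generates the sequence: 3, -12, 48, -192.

Check ratios: -12 / 3 = -4.0
Common ratio r = -4.
First term a = 3.
Formula: S_i = 3 * (-4)^i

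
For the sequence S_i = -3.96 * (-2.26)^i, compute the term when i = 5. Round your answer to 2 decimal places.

S_5 = -3.96 * (-2.26)^5 ≈ -3.96 * -58.9579 ≈ 233.47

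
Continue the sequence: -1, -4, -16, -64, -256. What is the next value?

Ratios: -4 / -1 = 4.0
This is a geometric sequence with common ratio r = 4.
Next term = -256 * 4 = -1024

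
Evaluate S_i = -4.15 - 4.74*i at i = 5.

S_5 = -4.15 + -4.74*5 = -4.15 + -23.7 = -27.85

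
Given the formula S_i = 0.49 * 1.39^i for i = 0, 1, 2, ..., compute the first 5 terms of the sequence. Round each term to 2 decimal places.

This is a geometric sequence.
i=0: S_0 = 0.49 * 1.39^0 = 0.49
i=1: S_1 = 0.49 * 1.39^1 ≈ 0.68
i=2: S_2 = 0.49 * 1.39^2 ≈ 0.95
i=3: S_3 = 0.49 * 1.39^3 ≈ 1.32
i=4: S_4 = 0.49 * 1.39^4 ≈ 1.83
The first 5 terms are: [0.49, 0.68, 0.95, 1.32, 1.83]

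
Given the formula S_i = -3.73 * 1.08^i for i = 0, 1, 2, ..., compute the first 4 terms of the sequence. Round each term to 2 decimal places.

This is a geometric sequence.
i=0: S_0 = -3.73 * 1.08^0 = -3.73
i=1: S_1 = -3.73 * 1.08^1 ≈ -4.03
i=2: S_2 = -3.73 * 1.08^2 ≈ -4.35
i=3: S_3 = -3.73 * 1.08^3 ≈ -4.7
The first 4 terms are: [-3.73, -4.03, -4.35, -4.7]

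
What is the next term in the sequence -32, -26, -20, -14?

Differences: -26 - -32 = 6
This is an arithmetic sequence with common difference d = 6.
Next term = -14 + 6 = -8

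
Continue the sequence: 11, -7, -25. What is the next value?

Differences: -7 - 11 = -18
This is an arithmetic sequence with common difference d = -18.
Next term = -25 + -18 = -43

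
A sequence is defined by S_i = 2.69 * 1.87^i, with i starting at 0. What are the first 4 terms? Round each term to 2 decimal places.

This is a geometric sequence.
i=0: S_0 = 2.69 * 1.87^0 = 2.69
i=1: S_1 = 2.69 * 1.87^1 ≈ 5.03
i=2: S_2 = 2.69 * 1.87^2 ≈ 9.41
i=3: S_3 = 2.69 * 1.87^3 ≈ 17.59
The first 4 terms are: [2.69, 5.03, 9.41, 17.59]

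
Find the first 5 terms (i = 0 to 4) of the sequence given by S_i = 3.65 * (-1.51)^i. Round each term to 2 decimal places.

This is a geometric sequence.
i=0: S_0 = 3.65 * (-1.51)^0 = 3.65
i=1: S_1 = 3.65 * (-1.51)^1 ≈ -5.51
i=2: S_2 = 3.65 * (-1.51)^2 ≈ 8.32
i=3: S_3 = 3.65 * (-1.51)^3 ≈ -12.57
i=4: S_4 = 3.65 * (-1.51)^4 ≈ 18.98
The first 5 terms are: [3.65, -5.51, 8.32, -12.57, 18.98]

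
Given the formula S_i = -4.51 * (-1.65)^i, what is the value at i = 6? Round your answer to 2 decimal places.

S_6 = -4.51 * (-1.65)^6 ≈ -4.51 * 20.1792 ≈ -91.01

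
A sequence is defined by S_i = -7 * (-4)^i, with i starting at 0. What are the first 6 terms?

This is a geometric sequence.
i=0: S_0 = -7 * (-4)^0 = -7
i=1: S_1 = -7 * (-4)^1 = 28
i=2: S_2 = -7 * (-4)^2 = -112
i=3: S_3 = -7 * (-4)^3 = 448
i=4: S_4 = -7 * (-4)^4 = -1792
i=5: S_5 = -7 * (-4)^5 = 7168
The first 6 terms are: [-7, 28, -112, 448, -1792, 7168]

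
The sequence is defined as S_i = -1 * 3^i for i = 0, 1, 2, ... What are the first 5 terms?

This is a geometric sequence.
i=0: S_0 = -1 * 3^0 = -1
i=1: S_1 = -1 * 3^1 = -3
i=2: S_2 = -1 * 3^2 = -9
i=3: S_3 = -1 * 3^3 = -27
i=4: S_4 = -1 * 3^4 = -81
The first 5 terms are: [-1, -3, -9, -27, -81]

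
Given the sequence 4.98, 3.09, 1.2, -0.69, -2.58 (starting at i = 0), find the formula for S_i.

Check differences: 3.09 - 4.98 = -1.89
1.2 - 3.09 = -1.89
Common difference d = -1.89.
First term a = 4.98.
Formula: S_i = 4.98 - 1.89*i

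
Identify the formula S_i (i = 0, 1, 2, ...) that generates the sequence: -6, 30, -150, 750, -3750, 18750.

Check ratios: 30 / -6 = -5.0
Common ratio r = -5.
First term a = -6.
Formula: S_i = -6 * (-5)^i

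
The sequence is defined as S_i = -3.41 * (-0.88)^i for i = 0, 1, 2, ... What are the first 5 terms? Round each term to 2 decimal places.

This is a geometric sequence.
i=0: S_0 = -3.41 * (-0.88)^0 = -3.41
i=1: S_1 = -3.41 * (-0.88)^1 ≈ 3.0
i=2: S_2 = -3.41 * (-0.88)^2 ≈ -2.64
i=3: S_3 = -3.41 * (-0.88)^3 ≈ 2.32
i=4: S_4 = -3.41 * (-0.88)^4 ≈ -2.04
The first 5 terms are: [-3.41, 3.0, -2.64, 2.32, -2.04]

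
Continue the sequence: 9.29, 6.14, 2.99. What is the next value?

Differences: 6.14 - 9.29 = -3.15
This is an arithmetic sequence with common difference d = -3.15.
Next term = 2.99 + -3.15 = -0.16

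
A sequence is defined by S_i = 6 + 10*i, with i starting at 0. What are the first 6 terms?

This is an arithmetic sequence.
i=0: S_0 = 6 + 10*0 = 6
i=1: S_1 = 6 + 10*1 = 16
i=2: S_2 = 6 + 10*2 = 26
i=3: S_3 = 6 + 10*3 = 36
i=4: S_4 = 6 + 10*4 = 46
i=5: S_5 = 6 + 10*5 = 56
The first 6 terms are: [6, 16, 26, 36, 46, 56]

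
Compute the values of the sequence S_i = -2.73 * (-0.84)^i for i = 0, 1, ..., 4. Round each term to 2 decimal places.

This is a geometric sequence.
i=0: S_0 = -2.73 * (-0.84)^0 = -2.73
i=1: S_1 = -2.73 * (-0.84)^1 ≈ 2.29
i=2: S_2 = -2.73 * (-0.84)^2 ≈ -1.93
i=3: S_3 = -2.73 * (-0.84)^3 ≈ 1.62
i=4: S_4 = -2.73 * (-0.84)^4 ≈ -1.36
The first 5 terms are: [-2.73, 2.29, -1.93, 1.62, -1.36]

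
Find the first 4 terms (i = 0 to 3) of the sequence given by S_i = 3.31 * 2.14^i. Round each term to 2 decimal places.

This is a geometric sequence.
i=0: S_0 = 3.31 * 2.14^0 = 3.31
i=1: S_1 = 3.31 * 2.14^1 ≈ 7.08
i=2: S_2 = 3.31 * 2.14^2 ≈ 15.16
i=3: S_3 = 3.31 * 2.14^3 ≈ 32.44
The first 4 terms are: [3.31, 7.08, 15.16, 32.44]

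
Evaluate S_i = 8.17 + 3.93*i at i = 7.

S_7 = 8.17 + 3.93*7 = 8.17 + 27.51 = 35.68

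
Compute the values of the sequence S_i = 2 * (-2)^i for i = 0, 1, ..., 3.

This is a geometric sequence.
i=0: S_0 = 2 * (-2)^0 = 2
i=1: S_1 = 2 * (-2)^1 = -4
i=2: S_2 = 2 * (-2)^2 = 8
i=3: S_3 = 2 * (-2)^3 = -16
The first 4 terms are: [2, -4, 8, -16]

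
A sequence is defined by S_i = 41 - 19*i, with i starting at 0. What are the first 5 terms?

This is an arithmetic sequence.
i=0: S_0 = 41 + -19*0 = 41
i=1: S_1 = 41 + -19*1 = 22
i=2: S_2 = 41 + -19*2 = 3
i=3: S_3 = 41 + -19*3 = -16
i=4: S_4 = 41 + -19*4 = -35
The first 5 terms are: [41, 22, 3, -16, -35]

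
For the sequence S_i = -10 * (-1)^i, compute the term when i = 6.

S_6 = -10 * (-1)^6 = -10 * 1 = -10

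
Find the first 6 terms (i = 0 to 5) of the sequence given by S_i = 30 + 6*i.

This is an arithmetic sequence.
i=0: S_0 = 30 + 6*0 = 30
i=1: S_1 = 30 + 6*1 = 36
i=2: S_2 = 30 + 6*2 = 42
i=3: S_3 = 30 + 6*3 = 48
i=4: S_4 = 30 + 6*4 = 54
i=5: S_5 = 30 + 6*5 = 60
The first 6 terms are: [30, 36, 42, 48, 54, 60]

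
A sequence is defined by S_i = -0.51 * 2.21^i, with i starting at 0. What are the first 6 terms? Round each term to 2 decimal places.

This is a geometric sequence.
i=0: S_0 = -0.51 * 2.21^0 = -0.51
i=1: S_1 = -0.51 * 2.21^1 ≈ -1.13
i=2: S_2 = -0.51 * 2.21^2 ≈ -2.49
i=3: S_3 = -0.51 * 2.21^3 ≈ -5.5
i=4: S_4 = -0.51 * 2.21^4 ≈ -12.17
i=5: S_5 = -0.51 * 2.21^5 ≈ -26.89
The first 6 terms are: [-0.51, -1.13, -2.49, -5.5, -12.17, -26.89]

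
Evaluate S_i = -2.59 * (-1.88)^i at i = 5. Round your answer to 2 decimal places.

S_5 = -2.59 * (-1.88)^5 ≈ -2.59 * -23.4849 ≈ 60.83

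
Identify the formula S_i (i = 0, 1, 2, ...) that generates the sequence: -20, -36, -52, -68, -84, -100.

Check differences: -36 - -20 = -16
-52 - -36 = -16
Common difference d = -16.
First term a = -20.
Formula: S_i = -20 - 16*i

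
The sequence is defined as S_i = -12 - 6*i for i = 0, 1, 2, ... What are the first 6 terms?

This is an arithmetic sequence.
i=0: S_0 = -12 + -6*0 = -12
i=1: S_1 = -12 + -6*1 = -18
i=2: S_2 = -12 + -6*2 = -24
i=3: S_3 = -12 + -6*3 = -30
i=4: S_4 = -12 + -6*4 = -36
i=5: S_5 = -12 + -6*5 = -42
The first 6 terms are: [-12, -18, -24, -30, -36, -42]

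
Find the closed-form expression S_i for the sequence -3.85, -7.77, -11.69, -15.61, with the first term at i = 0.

Check differences: -7.77 - -3.85 = -3.92
-11.69 - -7.77 = -3.92
Common difference d = -3.92.
First term a = -3.85.
Formula: S_i = -3.85 - 3.92*i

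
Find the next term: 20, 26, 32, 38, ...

Differences: 26 - 20 = 6
This is an arithmetic sequence with common difference d = 6.
Next term = 38 + 6 = 44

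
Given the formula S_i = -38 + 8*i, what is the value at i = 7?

S_7 = -38 + 8*7 = -38 + 56 = 18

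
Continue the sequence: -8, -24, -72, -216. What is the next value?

Ratios: -24 / -8 = 3.0
This is a geometric sequence with common ratio r = 3.
Next term = -216 * 3 = -648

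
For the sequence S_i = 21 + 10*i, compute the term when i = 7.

S_7 = 21 + 10*7 = 21 + 70 = 91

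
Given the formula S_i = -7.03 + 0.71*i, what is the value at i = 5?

S_5 = -7.03 + 0.71*5 = -7.03 + 3.55 = -3.48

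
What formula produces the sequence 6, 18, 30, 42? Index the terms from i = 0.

Check differences: 18 - 6 = 12
30 - 18 = 12
Common difference d = 12.
First term a = 6.
Formula: S_i = 6 + 12*i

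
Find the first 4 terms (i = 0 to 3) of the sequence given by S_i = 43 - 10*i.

This is an arithmetic sequence.
i=0: S_0 = 43 + -10*0 = 43
i=1: S_1 = 43 + -10*1 = 33
i=2: S_2 = 43 + -10*2 = 23
i=3: S_3 = 43 + -10*3 = 13
The first 4 terms are: [43, 33, 23, 13]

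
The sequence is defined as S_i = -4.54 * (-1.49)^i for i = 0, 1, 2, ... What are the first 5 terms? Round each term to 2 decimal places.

This is a geometric sequence.
i=0: S_0 = -4.54 * (-1.49)^0 = -4.54
i=1: S_1 = -4.54 * (-1.49)^1 ≈ 6.76
i=2: S_2 = -4.54 * (-1.49)^2 ≈ -10.08
i=3: S_3 = -4.54 * (-1.49)^3 ≈ 15.02
i=4: S_4 = -4.54 * (-1.49)^4 ≈ -22.38
The first 5 terms are: [-4.54, 6.76, -10.08, 15.02, -22.38]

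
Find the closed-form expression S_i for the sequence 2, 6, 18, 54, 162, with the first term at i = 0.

Check ratios: 6 / 2 = 3.0
Common ratio r = 3.
First term a = 2.
Formula: S_i = 2 * 3^i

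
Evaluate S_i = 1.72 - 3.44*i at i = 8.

S_8 = 1.72 + -3.44*8 = 1.72 + -27.52 = -25.8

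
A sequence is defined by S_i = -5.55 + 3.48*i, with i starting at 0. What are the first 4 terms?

This is an arithmetic sequence.
i=0: S_0 = -5.55 + 3.48*0 = -5.55
i=1: S_1 = -5.55 + 3.48*1 = -2.07
i=2: S_2 = -5.55 + 3.48*2 = 1.41
i=3: S_3 = -5.55 + 3.48*3 = 4.89
The first 4 terms are: [-5.55, -2.07, 1.41, 4.89]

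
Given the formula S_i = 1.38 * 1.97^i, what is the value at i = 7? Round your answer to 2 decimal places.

S_7 = 1.38 * 1.97^7 ≈ 1.38 * 115.1499 ≈ 158.91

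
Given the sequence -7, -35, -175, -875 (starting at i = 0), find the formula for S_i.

Check ratios: -35 / -7 = 5.0
Common ratio r = 5.
First term a = -7.
Formula: S_i = -7 * 5^i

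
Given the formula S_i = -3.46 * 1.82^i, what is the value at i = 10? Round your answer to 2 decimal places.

S_10 = -3.46 * 1.82^10 ≈ -3.46 * 398.7621 ≈ -1379.72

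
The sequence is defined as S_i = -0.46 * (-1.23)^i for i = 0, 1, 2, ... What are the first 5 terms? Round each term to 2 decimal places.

This is a geometric sequence.
i=0: S_0 = -0.46 * (-1.23)^0 = -0.46
i=1: S_1 = -0.46 * (-1.23)^1 ≈ 0.57
i=2: S_2 = -0.46 * (-1.23)^2 ≈ -0.7
i=3: S_3 = -0.46 * (-1.23)^3 ≈ 0.86
i=4: S_4 = -0.46 * (-1.23)^4 ≈ -1.05
The first 5 terms are: [-0.46, 0.57, -0.7, 0.86, -1.05]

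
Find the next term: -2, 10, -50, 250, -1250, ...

Ratios: 10 / -2 = -5.0
This is a geometric sequence with common ratio r = -5.
Next term = -1250 * -5 = 6250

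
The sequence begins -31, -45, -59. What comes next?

Differences: -45 - -31 = -14
This is an arithmetic sequence with common difference d = -14.
Next term = -59 + -14 = -73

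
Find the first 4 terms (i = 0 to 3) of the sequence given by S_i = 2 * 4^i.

This is a geometric sequence.
i=0: S_0 = 2 * 4^0 = 2
i=1: S_1 = 2 * 4^1 = 8
i=2: S_2 = 2 * 4^2 = 32
i=3: S_3 = 2 * 4^3 = 128
The first 4 terms are: [2, 8, 32, 128]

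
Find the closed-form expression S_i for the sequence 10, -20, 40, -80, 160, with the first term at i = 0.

Check ratios: -20 / 10 = -2.0
Common ratio r = -2.
First term a = 10.
Formula: S_i = 10 * (-2)^i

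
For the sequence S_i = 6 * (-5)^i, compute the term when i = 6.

S_6 = 6 * (-5)^6 = 6 * 15625 = 93750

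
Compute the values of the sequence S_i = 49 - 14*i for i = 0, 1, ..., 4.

This is an arithmetic sequence.
i=0: S_0 = 49 + -14*0 = 49
i=1: S_1 = 49 + -14*1 = 35
i=2: S_2 = 49 + -14*2 = 21
i=3: S_3 = 49 + -14*3 = 7
i=4: S_4 = 49 + -14*4 = -7
The first 5 terms are: [49, 35, 21, 7, -7]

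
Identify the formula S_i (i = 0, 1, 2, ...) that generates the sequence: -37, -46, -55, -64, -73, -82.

Check differences: -46 - -37 = -9
-55 - -46 = -9
Common difference d = -9.
First term a = -37.
Formula: S_i = -37 - 9*i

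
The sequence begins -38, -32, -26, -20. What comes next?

Differences: -32 - -38 = 6
This is an arithmetic sequence with common difference d = 6.
Next term = -20 + 6 = -14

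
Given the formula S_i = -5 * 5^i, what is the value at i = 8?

S_8 = -5 * 5^8 = -5 * 390625 = -1953125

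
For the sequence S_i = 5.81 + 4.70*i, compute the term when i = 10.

S_10 = 5.81 + 4.7*10 = 5.81 + 47.0 = 52.81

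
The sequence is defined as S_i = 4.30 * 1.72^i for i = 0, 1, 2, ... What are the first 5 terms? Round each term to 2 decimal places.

This is a geometric sequence.
i=0: S_0 = 4.3 * 1.72^0 = 4.3
i=1: S_1 = 4.3 * 1.72^1 ≈ 7.4
i=2: S_2 = 4.3 * 1.72^2 ≈ 12.72
i=3: S_3 = 4.3 * 1.72^3 ≈ 21.88
i=4: S_4 = 4.3 * 1.72^4 ≈ 37.63
The first 5 terms are: [4.3, 7.4, 12.72, 21.88, 37.63]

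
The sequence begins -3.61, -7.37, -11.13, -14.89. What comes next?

Differences: -7.37 - -3.61 = -3.76
This is an arithmetic sequence with common difference d = -3.76.
Next term = -14.89 + -3.76 = -18.65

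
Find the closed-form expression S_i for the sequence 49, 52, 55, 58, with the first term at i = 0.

Check differences: 52 - 49 = 3
55 - 52 = 3
Common difference d = 3.
First term a = 49.
Formula: S_i = 49 + 3*i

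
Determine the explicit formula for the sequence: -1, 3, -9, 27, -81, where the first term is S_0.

Check ratios: 3 / -1 = -3.0
Common ratio r = -3.
First term a = -1.
Formula: S_i = -1 * (-3)^i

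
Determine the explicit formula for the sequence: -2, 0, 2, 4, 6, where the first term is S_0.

Check differences: 0 - -2 = 2
2 - 0 = 2
Common difference d = 2.
First term a = -2.
Formula: S_i = -2 + 2*i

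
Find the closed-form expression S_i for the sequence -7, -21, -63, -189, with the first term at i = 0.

Check ratios: -21 / -7 = 3.0
Common ratio r = 3.
First term a = -7.
Formula: S_i = -7 * 3^i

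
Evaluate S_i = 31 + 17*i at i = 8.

S_8 = 31 + 17*8 = 31 + 136 = 167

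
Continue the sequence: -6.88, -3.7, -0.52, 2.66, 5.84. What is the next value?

Differences: -3.7 - -6.88 = 3.18
This is an arithmetic sequence with common difference d = 3.18.
Next term = 5.84 + 3.18 = 9.02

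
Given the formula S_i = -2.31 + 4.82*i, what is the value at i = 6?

S_6 = -2.31 + 4.82*6 = -2.31 + 28.92 = 26.61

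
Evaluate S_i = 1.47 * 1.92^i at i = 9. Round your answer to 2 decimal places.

S_9 = 1.47 * 1.92^9 ≈ 1.47 * 354.5774 ≈ 521.23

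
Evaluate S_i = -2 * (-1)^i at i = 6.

S_6 = -2 * (-1)^6 = -2 * 1 = -2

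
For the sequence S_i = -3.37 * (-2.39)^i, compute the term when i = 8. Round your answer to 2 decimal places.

S_8 = -3.37 * (-2.39)^8 ≈ -3.37 * 1064.592 ≈ -3587.68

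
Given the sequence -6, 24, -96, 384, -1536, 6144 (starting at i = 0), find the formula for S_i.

Check ratios: 24 / -6 = -4.0
Common ratio r = -4.
First term a = -6.
Formula: S_i = -6 * (-4)^i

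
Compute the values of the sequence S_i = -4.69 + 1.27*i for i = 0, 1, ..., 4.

This is an arithmetic sequence.
i=0: S_0 = -4.69 + 1.27*0 = -4.69
i=1: S_1 = -4.69 + 1.27*1 = -3.42
i=2: S_2 = -4.69 + 1.27*2 = -2.15
i=3: S_3 = -4.69 + 1.27*3 = -0.88
i=4: S_4 = -4.69 + 1.27*4 = 0.39
The first 5 terms are: [-4.69, -3.42, -2.15, -0.88, 0.39]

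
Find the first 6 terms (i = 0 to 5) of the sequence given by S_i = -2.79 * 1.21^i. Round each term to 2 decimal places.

This is a geometric sequence.
i=0: S_0 = -2.79 * 1.21^0 = -2.79
i=1: S_1 = -2.79 * 1.21^1 ≈ -3.38
i=2: S_2 = -2.79 * 1.21^2 ≈ -4.08
i=3: S_3 = -2.79 * 1.21^3 ≈ -4.94
i=4: S_4 = -2.79 * 1.21^4 ≈ -5.98
i=5: S_5 = -2.79 * 1.21^5 ≈ -7.24
The first 6 terms are: [-2.79, -3.38, -4.08, -4.94, -5.98, -7.24]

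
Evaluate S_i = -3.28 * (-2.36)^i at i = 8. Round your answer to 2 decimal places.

S_8 = -3.28 * (-2.36)^8 ≈ -3.28 * 962.268 ≈ -3156.24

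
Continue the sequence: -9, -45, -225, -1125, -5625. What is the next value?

Ratios: -45 / -9 = 5.0
This is a geometric sequence with common ratio r = 5.
Next term = -5625 * 5 = -28125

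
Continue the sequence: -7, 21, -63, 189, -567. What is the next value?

Ratios: 21 / -7 = -3.0
This is a geometric sequence with common ratio r = -3.
Next term = -567 * -3 = 1701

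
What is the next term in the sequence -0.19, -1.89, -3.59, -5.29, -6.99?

Differences: -1.89 - -0.19 = -1.7
This is an arithmetic sequence with common difference d = -1.7.
Next term = -6.99 + -1.7 = -8.69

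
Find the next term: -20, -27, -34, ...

Differences: -27 - -20 = -7
This is an arithmetic sequence with common difference d = -7.
Next term = -34 + -7 = -41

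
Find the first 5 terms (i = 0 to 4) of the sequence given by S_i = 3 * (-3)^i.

This is a geometric sequence.
i=0: S_0 = 3 * (-3)^0 = 3
i=1: S_1 = 3 * (-3)^1 = -9
i=2: S_2 = 3 * (-3)^2 = 27
i=3: S_3 = 3 * (-3)^3 = -81
i=4: S_4 = 3 * (-3)^4 = 243
The first 5 terms are: [3, -9, 27, -81, 243]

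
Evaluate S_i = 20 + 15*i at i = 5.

S_5 = 20 + 15*5 = 20 + 75 = 95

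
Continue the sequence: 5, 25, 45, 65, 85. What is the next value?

Differences: 25 - 5 = 20
This is an arithmetic sequence with common difference d = 20.
Next term = 85 + 20 = 105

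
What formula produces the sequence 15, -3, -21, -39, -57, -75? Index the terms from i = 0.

Check differences: -3 - 15 = -18
-21 - -3 = -18
Common difference d = -18.
First term a = 15.
Formula: S_i = 15 - 18*i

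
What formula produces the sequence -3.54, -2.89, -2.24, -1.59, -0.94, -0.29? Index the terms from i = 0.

Check differences: -2.89 - -3.54 = 0.65
-2.24 - -2.89 = 0.65
Common difference d = 0.65.
First term a = -3.54.
Formula: S_i = -3.54 + 0.65*i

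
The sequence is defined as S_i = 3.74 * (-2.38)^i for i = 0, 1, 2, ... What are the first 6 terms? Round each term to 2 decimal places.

This is a geometric sequence.
i=0: S_0 = 3.74 * (-2.38)^0 = 3.74
i=1: S_1 = 3.74 * (-2.38)^1 ≈ -8.9
i=2: S_2 = 3.74 * (-2.38)^2 ≈ 21.18
i=3: S_3 = 3.74 * (-2.38)^3 ≈ -50.42
i=4: S_4 = 3.74 * (-2.38)^4 ≈ 120.0
i=5: S_5 = 3.74 * (-2.38)^5 ≈ -285.6
The first 6 terms are: [3.74, -8.9, 21.18, -50.42, 120.0, -285.6]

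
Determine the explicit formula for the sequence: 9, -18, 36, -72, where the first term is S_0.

Check ratios: -18 / 9 = -2.0
Common ratio r = -2.
First term a = 9.
Formula: S_i = 9 * (-2)^i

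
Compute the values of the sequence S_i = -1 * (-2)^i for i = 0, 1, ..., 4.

This is a geometric sequence.
i=0: S_0 = -1 * (-2)^0 = -1
i=1: S_1 = -1 * (-2)^1 = 2
i=2: S_2 = -1 * (-2)^2 = -4
i=3: S_3 = -1 * (-2)^3 = 8
i=4: S_4 = -1 * (-2)^4 = -16
The first 5 terms are: [-1, 2, -4, 8, -16]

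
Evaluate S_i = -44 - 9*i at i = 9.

S_9 = -44 + -9*9 = -44 + -81 = -125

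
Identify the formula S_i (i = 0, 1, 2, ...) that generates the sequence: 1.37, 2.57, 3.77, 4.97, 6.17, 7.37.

Check differences: 2.57 - 1.37 = 1.2
3.77 - 2.57 = 1.2
Common difference d = 1.2.
First term a = 1.37.
Formula: S_i = 1.37 + 1.20*i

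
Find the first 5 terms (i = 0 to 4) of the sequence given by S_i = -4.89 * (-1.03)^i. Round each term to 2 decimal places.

This is a geometric sequence.
i=0: S_0 = -4.89 * (-1.03)^0 = -4.89
i=1: S_1 = -4.89 * (-1.03)^1 ≈ 5.04
i=2: S_2 = -4.89 * (-1.03)^2 ≈ -5.19
i=3: S_3 = -4.89 * (-1.03)^3 ≈ 5.34
i=4: S_4 = -4.89 * (-1.03)^4 ≈ -5.5
The first 5 terms are: [-4.89, 5.04, -5.19, 5.34, -5.5]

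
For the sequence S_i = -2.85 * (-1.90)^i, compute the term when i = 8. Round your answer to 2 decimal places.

S_8 = -2.85 * (-1.9)^8 ≈ -2.85 * 169.8356 ≈ -484.03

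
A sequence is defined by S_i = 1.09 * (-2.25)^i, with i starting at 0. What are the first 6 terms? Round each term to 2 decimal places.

This is a geometric sequence.
i=0: S_0 = 1.09 * (-2.25)^0 = 1.09
i=1: S_1 = 1.09 * (-2.25)^1 ≈ -2.45
i=2: S_2 = 1.09 * (-2.25)^2 ≈ 5.52
i=3: S_3 = 1.09 * (-2.25)^3 ≈ -12.42
i=4: S_4 = 1.09 * (-2.25)^4 ≈ 27.94
i=5: S_5 = 1.09 * (-2.25)^5 ≈ -62.85
The first 6 terms are: [1.09, -2.45, 5.52, -12.42, 27.94, -62.85]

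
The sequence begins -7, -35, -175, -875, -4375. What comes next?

Ratios: -35 / -7 = 5.0
This is a geometric sequence with common ratio r = 5.
Next term = -4375 * 5 = -21875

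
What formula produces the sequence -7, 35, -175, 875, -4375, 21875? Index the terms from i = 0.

Check ratios: 35 / -7 = -5.0
Common ratio r = -5.
First term a = -7.
Formula: S_i = -7 * (-5)^i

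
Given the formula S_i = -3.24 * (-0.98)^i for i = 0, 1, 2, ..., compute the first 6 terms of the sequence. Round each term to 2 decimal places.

This is a geometric sequence.
i=0: S_0 = -3.24 * (-0.98)^0 = -3.24
i=1: S_1 = -3.24 * (-0.98)^1 ≈ 3.18
i=2: S_2 = -3.24 * (-0.98)^2 ≈ -3.11
i=3: S_3 = -3.24 * (-0.98)^3 ≈ 3.05
i=4: S_4 = -3.24 * (-0.98)^4 ≈ -2.99
i=5: S_5 = -3.24 * (-0.98)^5 ≈ 2.93
The first 6 terms are: [-3.24, 3.18, -3.11, 3.05, -2.99, 2.93]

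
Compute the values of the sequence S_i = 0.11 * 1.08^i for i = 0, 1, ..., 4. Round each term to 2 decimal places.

This is a geometric sequence.
i=0: S_0 = 0.11 * 1.08^0 = 0.11
i=1: S_1 = 0.11 * 1.08^1 ≈ 0.12
i=2: S_2 = 0.11 * 1.08^2 ≈ 0.13
i=3: S_3 = 0.11 * 1.08^3 ≈ 0.14
i=4: S_4 = 0.11 * 1.08^4 ≈ 0.15
The first 5 terms are: [0.11, 0.12, 0.13, 0.14, 0.15]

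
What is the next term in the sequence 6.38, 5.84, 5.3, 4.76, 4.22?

Differences: 5.84 - 6.38 = -0.54
This is an arithmetic sequence with common difference d = -0.54.
Next term = 4.22 + -0.54 = 3.68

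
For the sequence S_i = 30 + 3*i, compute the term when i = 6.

S_6 = 30 + 3*6 = 30 + 18 = 48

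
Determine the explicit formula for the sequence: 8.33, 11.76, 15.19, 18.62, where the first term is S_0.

Check differences: 11.76 - 8.33 = 3.43
15.19 - 11.76 = 3.43
Common difference d = 3.43.
First term a = 8.33.
Formula: S_i = 8.33 + 3.43*i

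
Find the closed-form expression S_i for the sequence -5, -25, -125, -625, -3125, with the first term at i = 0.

Check ratios: -25 / -5 = 5.0
Common ratio r = 5.
First term a = -5.
Formula: S_i = -5 * 5^i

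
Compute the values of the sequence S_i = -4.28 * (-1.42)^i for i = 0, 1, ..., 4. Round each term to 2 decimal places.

This is a geometric sequence.
i=0: S_0 = -4.28 * (-1.42)^0 = -4.28
i=1: S_1 = -4.28 * (-1.42)^1 ≈ 6.08
i=2: S_2 = -4.28 * (-1.42)^2 ≈ -8.63
i=3: S_3 = -4.28 * (-1.42)^3 ≈ 12.25
i=4: S_4 = -4.28 * (-1.42)^4 ≈ -17.4
The first 5 terms are: [-4.28, 6.08, -8.63, 12.25, -17.4]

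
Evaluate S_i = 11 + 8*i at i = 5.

S_5 = 11 + 8*5 = 11 + 40 = 51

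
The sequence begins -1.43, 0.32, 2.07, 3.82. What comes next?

Differences: 0.32 - -1.43 = 1.75
This is an arithmetic sequence with common difference d = 1.75.
Next term = 3.82 + 1.75 = 5.57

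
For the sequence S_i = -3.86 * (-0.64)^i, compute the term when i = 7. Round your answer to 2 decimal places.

S_7 = -3.86 * (-0.64)^7 ≈ -3.86 * -0.044 ≈ 0.17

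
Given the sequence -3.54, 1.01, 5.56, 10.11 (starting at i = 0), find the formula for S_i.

Check differences: 1.01 - -3.54 = 4.55
5.56 - 1.01 = 4.55
Common difference d = 4.55.
First term a = -3.54.
Formula: S_i = -3.54 + 4.55*i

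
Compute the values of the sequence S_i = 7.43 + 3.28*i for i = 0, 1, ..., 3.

This is an arithmetic sequence.
i=0: S_0 = 7.43 + 3.28*0 = 7.43
i=1: S_1 = 7.43 + 3.28*1 = 10.71
i=2: S_2 = 7.43 + 3.28*2 = 13.99
i=3: S_3 = 7.43 + 3.28*3 = 17.27
The first 4 terms are: [7.43, 10.71, 13.99, 17.27]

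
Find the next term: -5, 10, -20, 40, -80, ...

Ratios: 10 / -5 = -2.0
This is a geometric sequence with common ratio r = -2.
Next term = -80 * -2 = 160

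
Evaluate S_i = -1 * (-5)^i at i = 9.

S_9 = -1 * (-5)^9 = -1 * -1953125 = 1953125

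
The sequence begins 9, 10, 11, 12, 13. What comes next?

Differences: 10 - 9 = 1
This is an arithmetic sequence with common difference d = 1.
Next term = 13 + 1 = 14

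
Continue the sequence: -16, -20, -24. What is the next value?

Differences: -20 - -16 = -4
This is an arithmetic sequence with common difference d = -4.
Next term = -24 + -4 = -28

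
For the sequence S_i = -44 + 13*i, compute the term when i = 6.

S_6 = -44 + 13*6 = -44 + 78 = 34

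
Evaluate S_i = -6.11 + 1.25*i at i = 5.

S_5 = -6.11 + 1.25*5 = -6.11 + 6.25 = 0.14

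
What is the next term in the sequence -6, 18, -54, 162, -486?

Ratios: 18 / -6 = -3.0
This is a geometric sequence with common ratio r = -3.
Next term = -486 * -3 = 1458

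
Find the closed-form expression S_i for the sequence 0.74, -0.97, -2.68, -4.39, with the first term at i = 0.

Check differences: -0.97 - 0.74 = -1.71
-2.68 - -0.97 = -1.71
Common difference d = -1.71.
First term a = 0.74.
Formula: S_i = 0.74 - 1.71*i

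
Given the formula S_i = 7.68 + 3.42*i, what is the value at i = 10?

S_10 = 7.68 + 3.42*10 = 7.68 + 34.2 = 41.88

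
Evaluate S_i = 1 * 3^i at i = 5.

S_5 = 1 * 3^5 = 1 * 243 = 243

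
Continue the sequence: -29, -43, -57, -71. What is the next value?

Differences: -43 - -29 = -14
This is an arithmetic sequence with common difference d = -14.
Next term = -71 + -14 = -85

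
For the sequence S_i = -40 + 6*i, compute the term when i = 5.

S_5 = -40 + 6*5 = -40 + 30 = -10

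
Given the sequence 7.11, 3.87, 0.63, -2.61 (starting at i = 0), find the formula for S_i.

Check differences: 3.87 - 7.11 = -3.24
0.63 - 3.87 = -3.24
Common difference d = -3.24.
First term a = 7.11.
Formula: S_i = 7.11 - 3.24*i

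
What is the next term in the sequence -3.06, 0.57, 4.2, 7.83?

Differences: 0.57 - -3.06 = 3.63
This is an arithmetic sequence with common difference d = 3.63.
Next term = 7.83 + 3.63 = 11.46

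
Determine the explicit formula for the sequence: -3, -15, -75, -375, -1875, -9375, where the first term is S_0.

Check ratios: -15 / -3 = 5.0
Common ratio r = 5.
First term a = -3.
Formula: S_i = -3 * 5^i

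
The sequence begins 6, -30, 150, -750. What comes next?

Ratios: -30 / 6 = -5.0
This is a geometric sequence with common ratio r = -5.
Next term = -750 * -5 = 3750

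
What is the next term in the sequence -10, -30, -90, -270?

Ratios: -30 / -10 = 3.0
This is a geometric sequence with common ratio r = 3.
Next term = -270 * 3 = -810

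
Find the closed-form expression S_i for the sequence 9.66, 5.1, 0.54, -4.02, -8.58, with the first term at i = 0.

Check differences: 5.1 - 9.66 = -4.56
0.54 - 5.1 = -4.56
Common difference d = -4.56.
First term a = 9.66.
Formula: S_i = 9.66 - 4.56*i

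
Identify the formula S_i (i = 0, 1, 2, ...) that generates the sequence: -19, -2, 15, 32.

Check differences: -2 - -19 = 17
15 - -2 = 17
Common difference d = 17.
First term a = -19.
Formula: S_i = -19 + 17*i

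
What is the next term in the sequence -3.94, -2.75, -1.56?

Differences: -2.75 - -3.94 = 1.19
This is an arithmetic sequence with common difference d = 1.19.
Next term = -1.56 + 1.19 = -0.37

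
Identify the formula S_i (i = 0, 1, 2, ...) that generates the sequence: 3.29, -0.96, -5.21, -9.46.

Check differences: -0.96 - 3.29 = -4.25
-5.21 - -0.96 = -4.25
Common difference d = -4.25.
First term a = 3.29.
Formula: S_i = 3.29 - 4.25*i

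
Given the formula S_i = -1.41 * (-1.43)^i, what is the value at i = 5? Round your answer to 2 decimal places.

S_5 = -1.41 * (-1.43)^5 ≈ -1.41 * -5.9797 ≈ 8.43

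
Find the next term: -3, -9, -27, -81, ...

Ratios: -9 / -3 = 3.0
This is a geometric sequence with common ratio r = 3.
Next term = -81 * 3 = -243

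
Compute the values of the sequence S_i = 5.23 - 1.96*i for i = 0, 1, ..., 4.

This is an arithmetic sequence.
i=0: S_0 = 5.23 + -1.96*0 = 5.23
i=1: S_1 = 5.23 + -1.96*1 = 3.27
i=2: S_2 = 5.23 + -1.96*2 = 1.31
i=3: S_3 = 5.23 + -1.96*3 = -0.65
i=4: S_4 = 5.23 + -1.96*4 = -2.61
The first 5 terms are: [5.23, 3.27, 1.31, -0.65, -2.61]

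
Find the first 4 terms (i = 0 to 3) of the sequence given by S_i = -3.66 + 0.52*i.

This is an arithmetic sequence.
i=0: S_0 = -3.66 + 0.52*0 = -3.66
i=1: S_1 = -3.66 + 0.52*1 = -3.14
i=2: S_2 = -3.66 + 0.52*2 = -2.62
i=3: S_3 = -3.66 + 0.52*3 = -2.1
The first 4 terms are: [-3.66, -3.14, -2.62, -2.1]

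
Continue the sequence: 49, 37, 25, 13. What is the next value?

Differences: 37 - 49 = -12
This is an arithmetic sequence with common difference d = -12.
Next term = 13 + -12 = 1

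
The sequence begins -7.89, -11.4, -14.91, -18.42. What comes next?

Differences: -11.4 - -7.89 = -3.51
This is an arithmetic sequence with common difference d = -3.51.
Next term = -18.42 + -3.51 = -21.93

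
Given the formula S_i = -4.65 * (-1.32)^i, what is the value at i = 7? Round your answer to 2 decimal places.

S_7 = -4.65 * (-1.32)^7 ≈ -4.65 * -6.9826 ≈ 32.47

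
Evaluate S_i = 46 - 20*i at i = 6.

S_6 = 46 + -20*6 = 46 + -120 = -74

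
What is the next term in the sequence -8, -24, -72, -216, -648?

Ratios: -24 / -8 = 3.0
This is a geometric sequence with common ratio r = 3.
Next term = -648 * 3 = -1944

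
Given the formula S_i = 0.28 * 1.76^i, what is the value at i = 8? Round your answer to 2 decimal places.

S_8 = 0.28 * 1.76^8 ≈ 0.28 * 92.0664 ≈ 25.78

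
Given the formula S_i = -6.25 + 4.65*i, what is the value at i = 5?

S_5 = -6.25 + 4.65*5 = -6.25 + 23.25 = 17.0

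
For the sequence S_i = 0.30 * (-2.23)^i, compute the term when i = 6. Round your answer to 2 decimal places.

S_6 = 0.3 * (-2.23)^6 ≈ 0.3 * 122.9785 ≈ 36.89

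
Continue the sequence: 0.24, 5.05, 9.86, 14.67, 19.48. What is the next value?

Differences: 5.05 - 0.24 = 4.81
This is an arithmetic sequence with common difference d = 4.81.
Next term = 19.48 + 4.81 = 24.29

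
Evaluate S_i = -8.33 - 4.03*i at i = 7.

S_7 = -8.33 + -4.03*7 = -8.33 + -28.21 = -36.54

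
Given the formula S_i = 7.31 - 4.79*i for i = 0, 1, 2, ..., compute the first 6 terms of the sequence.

This is an arithmetic sequence.
i=0: S_0 = 7.31 + -4.79*0 = 7.31
i=1: S_1 = 7.31 + -4.79*1 = 2.52
i=2: S_2 = 7.31 + -4.79*2 = -2.27
i=3: S_3 = 7.31 + -4.79*3 = -7.06
i=4: S_4 = 7.31 + -4.79*4 = -11.85
i=5: S_5 = 7.31 + -4.79*5 = -16.64
The first 6 terms are: [7.31, 2.52, -2.27, -7.06, -11.85, -16.64]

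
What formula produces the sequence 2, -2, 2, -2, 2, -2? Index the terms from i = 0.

Check ratios: -2 / 2 = -1.0
Common ratio r = -1.
First term a = 2.
Formula: S_i = 2 * (-1)^i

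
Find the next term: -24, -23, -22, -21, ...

Differences: -23 - -24 = 1
This is an arithmetic sequence with common difference d = 1.
Next term = -21 + 1 = -20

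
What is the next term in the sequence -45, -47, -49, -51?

Differences: -47 - -45 = -2
This is an arithmetic sequence with common difference d = -2.
Next term = -51 + -2 = -53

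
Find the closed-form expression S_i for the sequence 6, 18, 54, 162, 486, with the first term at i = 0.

Check ratios: 18 / 6 = 3.0
Common ratio r = 3.
First term a = 6.
Formula: S_i = 6 * 3^i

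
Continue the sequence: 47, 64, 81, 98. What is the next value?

Differences: 64 - 47 = 17
This is an arithmetic sequence with common difference d = 17.
Next term = 98 + 17 = 115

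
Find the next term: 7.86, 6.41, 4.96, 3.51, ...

Differences: 6.41 - 7.86 = -1.45
This is an arithmetic sequence with common difference d = -1.45.
Next term = 3.51 + -1.45 = 2.06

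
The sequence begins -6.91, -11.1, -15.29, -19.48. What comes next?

Differences: -11.1 - -6.91 = -4.19
This is an arithmetic sequence with common difference d = -4.19.
Next term = -19.48 + -4.19 = -23.67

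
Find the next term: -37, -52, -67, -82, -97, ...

Differences: -52 - -37 = -15
This is an arithmetic sequence with common difference d = -15.
Next term = -97 + -15 = -112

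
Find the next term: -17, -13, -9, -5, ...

Differences: -13 - -17 = 4
This is an arithmetic sequence with common difference d = 4.
Next term = -5 + 4 = -1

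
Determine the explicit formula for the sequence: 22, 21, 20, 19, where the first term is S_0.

Check differences: 21 - 22 = -1
20 - 21 = -1
Common difference d = -1.
First term a = 22.
Formula: S_i = 22 - 1*i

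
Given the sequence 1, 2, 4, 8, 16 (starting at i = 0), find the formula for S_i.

Check ratios: 2 / 1 = 2.0
Common ratio r = 2.
First term a = 1.
Formula: S_i = 1 * 2^i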